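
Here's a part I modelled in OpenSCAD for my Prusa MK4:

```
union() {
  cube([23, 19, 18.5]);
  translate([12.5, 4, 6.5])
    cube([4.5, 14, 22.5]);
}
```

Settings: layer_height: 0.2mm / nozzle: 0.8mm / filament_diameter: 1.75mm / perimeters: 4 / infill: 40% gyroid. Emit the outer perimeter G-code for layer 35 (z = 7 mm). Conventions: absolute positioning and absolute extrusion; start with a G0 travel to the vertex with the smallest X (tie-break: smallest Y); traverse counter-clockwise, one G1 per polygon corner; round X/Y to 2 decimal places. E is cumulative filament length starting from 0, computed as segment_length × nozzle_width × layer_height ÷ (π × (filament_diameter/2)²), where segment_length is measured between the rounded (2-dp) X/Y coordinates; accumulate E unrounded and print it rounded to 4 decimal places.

G0 X0.00 Y0.00 Z7.00
G1 X23.00 Y0.00 E1.5300
G1 X23.00 Y19.00 E2.7939
G1 X0.00 Y19.00 E4.3238
G1 X0.00 Y0.00 E5.5877

At z = 7 mm: the 23×19 cube contributes its full rectangle; the 4.5×14 cube at (12.5, 4) contributes its full rectangle; Merging all regions: the 4.5×14 cube at (12.5, 4) lies entirely inside the 23×19 cube, so the union is just the 23×19 cube — 1 connected region. The outline is a single polygon with 4 vertices. Extrusion per mm of travel: 0.8 × 0.2 / (π × 0.875²) = 0.066520. Accumulating E over each segment gives final E = 5.5877.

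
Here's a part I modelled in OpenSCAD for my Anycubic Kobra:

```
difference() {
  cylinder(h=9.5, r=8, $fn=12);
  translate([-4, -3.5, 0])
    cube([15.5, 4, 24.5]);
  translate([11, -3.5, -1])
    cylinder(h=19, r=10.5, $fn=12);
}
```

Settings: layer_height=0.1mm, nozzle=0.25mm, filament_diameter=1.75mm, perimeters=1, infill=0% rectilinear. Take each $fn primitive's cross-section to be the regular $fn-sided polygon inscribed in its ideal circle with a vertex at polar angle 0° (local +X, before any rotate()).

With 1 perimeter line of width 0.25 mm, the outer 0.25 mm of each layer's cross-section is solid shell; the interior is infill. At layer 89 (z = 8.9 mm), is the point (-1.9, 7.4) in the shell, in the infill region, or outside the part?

At z = 8.9 mm: the r=8 cylinder gives a regular 12-gon of circumradius 8 (constant along its height); the 15.5×4 cube at (-4, -3.5) contributes its full rectangle; the r=10.5 cylinder at (11, -3.5) gives a regular 12-gon of circumradius 10.5 (constant along its height); Taking the first minus the rest: starting from the r=8 cylinder, the 15.5×4 cube at (-4, -3.5) partially overlaps it — only the 46.33 mm² overlap (of its 62.00 mm²) is removed, clipping the outline; the r=10.5 cylinder at (11, -3.5) partially overlaps it — only the 35.86 mm² overlap (of its 330.75 mm²) is removed, clipping the outline — 1 connected region. Overall, the cross-section is a single solid region. The nearest boundary edge runs (-4.00, 6.93)→(0.00, 8.00); distance from the point to it = 0.09 mm. The point is inside the cross-section, 0.09 mm from the nearest boundary — within the 0.25 mm shell band (1 × 0.25).

shell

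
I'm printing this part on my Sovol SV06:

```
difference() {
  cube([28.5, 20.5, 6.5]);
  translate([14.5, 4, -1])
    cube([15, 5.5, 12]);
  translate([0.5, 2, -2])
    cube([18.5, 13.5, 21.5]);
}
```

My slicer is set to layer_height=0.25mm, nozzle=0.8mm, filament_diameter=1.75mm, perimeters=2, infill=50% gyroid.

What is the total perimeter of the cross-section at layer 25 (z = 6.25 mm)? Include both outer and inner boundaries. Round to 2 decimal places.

170.00 mm

At z = 6.25 mm: the 28.5×20.5 cube contributes its full rectangle (perimeter 98.00 mm); the cube at (14.5, 4) is present — its section is the full 15×5.5 rectangle (perimeter 41.00 mm); the cube at (0.5, 2) is present — its section is the full 18.5×13.5 rectangle (perimeter 64.00 mm); Subtracting the remaining from the first: starting from the 28.5×20.5 cube, the 15×5.5 cube at (14.5, 4) partially overlaps it — only the 77.00 mm² overlap (of its 82.50 mm²) is removed, clipping the outline; the 18.5×13.5 cube at (0.5, 2) partially overlaps it — only the 225.00 mm² overlap (of its 249.75 mm²) is removed, clipping the outline — boundary = 170.00 mm. Overall, the cross-section is a single solid region. Total boundary length (outer) = 170.00 mm.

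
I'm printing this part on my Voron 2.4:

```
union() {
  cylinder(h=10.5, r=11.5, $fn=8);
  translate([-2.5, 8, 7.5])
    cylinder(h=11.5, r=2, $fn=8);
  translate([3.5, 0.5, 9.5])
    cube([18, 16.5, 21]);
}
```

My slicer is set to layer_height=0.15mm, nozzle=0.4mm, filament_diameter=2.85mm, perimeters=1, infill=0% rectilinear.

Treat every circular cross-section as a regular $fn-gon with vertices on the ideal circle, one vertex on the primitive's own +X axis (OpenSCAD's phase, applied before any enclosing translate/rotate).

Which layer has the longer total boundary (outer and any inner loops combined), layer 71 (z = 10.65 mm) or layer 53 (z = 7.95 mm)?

layer 71 (z = 10.65 mm)

Layer 71 (z = 10.65): the cylinder does not reach this height (z outside [0, 10.5]); the cylinder at (-2.5, 8): section is a regular 8-gon, circumradius r=2 (perimeter = 2·8·2.000·sin(180°/8) = 12.25 mm); the cube at (3.5, 0.5) is present — its section is the full 18×16.5 rectangle (perimeter 69.00 mm); Taking the union: the 2 present regions are separate (no shared area or edge), so areas and boundary lengths simply add and each stays a separate island — boundary = 81.25 mm. So its perimeter = 81.25 mm. Layer 53 (z = 7.95): the r=11.5 cylinder gives a regular 8-gon of circumradius 11.5 (constant along its height) (perimeter = 2·8·11.500·sin(180°/8) = 70.41 mm); the r=2 cylinder at (-2.5, 8) gives a regular 8-gon of circumradius 2 (constant along its height) (perimeter = 2·8·2.000·sin(180°/8) = 12.25 mm); the cube at (3.5, 0.5) is absent (z outside [9.5, 30.5]); Merging all regions: the r=2 cylinder at (-2.5, 8) lies entirely inside the r=11.5 cylinder, so the union is just the r=11.5 cylinder — boundary = 70.41 mm. So its perimeter = 70.41 mm. Layer 71 is larger (81.25 vs 70.41 mm).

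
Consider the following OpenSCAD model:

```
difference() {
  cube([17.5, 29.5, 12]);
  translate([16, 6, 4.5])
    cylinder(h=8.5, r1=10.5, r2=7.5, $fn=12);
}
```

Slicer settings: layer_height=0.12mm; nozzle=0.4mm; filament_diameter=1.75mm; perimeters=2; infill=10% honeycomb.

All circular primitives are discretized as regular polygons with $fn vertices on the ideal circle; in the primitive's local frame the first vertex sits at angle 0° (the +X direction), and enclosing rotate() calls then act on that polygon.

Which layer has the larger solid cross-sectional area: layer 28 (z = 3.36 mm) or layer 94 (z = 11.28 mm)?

Layer 28 (z = 3.36): the cube is present — its section is the full 17.5×29.5 rectangle (area 516.25 mm²); the cone at (16, 6) does not reach this height (z outside [4.5, 13]); Taking the first minus the rest: none of the subtracted shapes is present at this height, so the 17.5×29.5 cube is unchanged — area = 516.25 mm². So its area = 516.25 mm². Layer 94 (z = 11.28): the cube (footprint 17.5×29.5) is included at this height (area 516.25 mm²); the cone at (16, 6) contributes a regular 12-gon of circumradius 8.107 (interpolated between r1=10.5 and r2=7.5 at t=0.798) (area = (12/2)·8.107²·sin(360°/12) = 197.17 mm²); Subtracting the remaining from the first: starting from the 17.5×29.5 cube (516.25 mm²), the cone at (16, 6) partially overlaps it — only the 112.58 mm² overlap (of its 197.17 mm²) is removed, clipping the outline — area = 403.67 mm². So its area = 403.67 mm². Layer 28 is larger (516.25 vs 403.67 mm²).

layer 28 (z = 3.36 mm)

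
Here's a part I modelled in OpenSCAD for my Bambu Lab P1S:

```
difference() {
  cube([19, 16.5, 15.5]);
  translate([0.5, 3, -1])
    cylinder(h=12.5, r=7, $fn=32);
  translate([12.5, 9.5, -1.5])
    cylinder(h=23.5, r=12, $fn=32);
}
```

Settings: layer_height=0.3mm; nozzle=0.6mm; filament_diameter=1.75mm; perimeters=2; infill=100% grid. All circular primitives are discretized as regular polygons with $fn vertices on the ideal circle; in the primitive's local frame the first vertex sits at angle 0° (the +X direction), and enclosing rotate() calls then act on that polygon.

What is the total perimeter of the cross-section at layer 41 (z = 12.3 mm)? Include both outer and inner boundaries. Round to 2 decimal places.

43.04 mm

At z = 12.3 mm: the cube (footprint 19×16.5) is included at this height (perimeter 71.00 mm); the cylinder at (0.5, 3) is absent (z outside [-1, 11.5]); the r=12 cylinder at (12.5, 9.5) contributes a regular 32-gon of circumradius 12 (perimeter = 2·32·12.000·sin(180°/32) = 75.28 mm); Subtracting the remaining from the first: starting from the 19×16.5 cube, the r=12 cylinder at (12.5, 9.5) partially overlaps it — only the 286.10 mm² overlap (of its 449.49 mm²) is removed, clipping the outline — boundary = 43.04 mm. Overall, the cross-section is a single solid region. Total boundary length (outer) = 43.04 mm.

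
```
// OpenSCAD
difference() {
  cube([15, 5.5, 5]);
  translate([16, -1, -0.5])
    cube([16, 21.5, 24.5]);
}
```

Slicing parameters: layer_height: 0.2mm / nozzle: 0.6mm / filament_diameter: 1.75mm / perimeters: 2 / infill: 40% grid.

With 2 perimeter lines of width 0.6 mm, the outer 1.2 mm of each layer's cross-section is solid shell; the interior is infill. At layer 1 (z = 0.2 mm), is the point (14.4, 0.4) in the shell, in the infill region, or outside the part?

shell

At z = 0.2 mm: the cube is present — its section is the full 15×5.5 rectangle; the cube at (16, -1) is present — its section is the full 16×21.5 rectangle; Taking the first minus the rest: starting from the 15×5.5 cube, the 16×21.5 cube at (16, -1) misses the remaining region (no effect) — 1 connected region. Overall, the cross-section is a single solid region. The nearest boundary edge runs (15.00, 0.00)→(0.00, 0.00); distance from the point to it = 0.40 mm. The point is inside the cross-section, 0.40 mm from the nearest boundary — within the 1.2 mm shell band (2 × 0.6).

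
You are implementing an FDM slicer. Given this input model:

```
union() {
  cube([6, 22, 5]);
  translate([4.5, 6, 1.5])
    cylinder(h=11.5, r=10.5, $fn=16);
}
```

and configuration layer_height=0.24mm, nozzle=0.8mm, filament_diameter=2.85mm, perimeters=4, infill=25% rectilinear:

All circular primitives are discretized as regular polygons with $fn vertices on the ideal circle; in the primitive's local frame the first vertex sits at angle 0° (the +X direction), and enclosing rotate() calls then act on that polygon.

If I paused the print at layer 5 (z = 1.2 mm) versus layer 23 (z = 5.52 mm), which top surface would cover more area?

Layer 5 (z = 1.2): the 6×22 cube contributes its full rectangle (area 132.00 mm²); the cylinder at (4.5, 6) does not reach this height (z outside [1.5, 13]); Merging all regions: only the 6×22 cube is present, so the union is just that shape — area = 132.00 mm². So its area = 132.00 mm². Layer 23 (z = 5.52): the cube is absent (z outside [0, 5]); the r=10.5 cylinder at (4.5, 6) contributes a regular 16-gon of circumradius 10.5 (area = (16/2)·10.500²·sin(360°/16) = 337.53 mm²); Combining (union): only the r=10.5 cylinder at (4.5, 6) is present, so the union is just that shape — area = 337.53 mm². So its area = 337.53 mm². Layer 23 is larger (337.53 vs 132.00 mm²).

layer 23 (z = 5.52 mm)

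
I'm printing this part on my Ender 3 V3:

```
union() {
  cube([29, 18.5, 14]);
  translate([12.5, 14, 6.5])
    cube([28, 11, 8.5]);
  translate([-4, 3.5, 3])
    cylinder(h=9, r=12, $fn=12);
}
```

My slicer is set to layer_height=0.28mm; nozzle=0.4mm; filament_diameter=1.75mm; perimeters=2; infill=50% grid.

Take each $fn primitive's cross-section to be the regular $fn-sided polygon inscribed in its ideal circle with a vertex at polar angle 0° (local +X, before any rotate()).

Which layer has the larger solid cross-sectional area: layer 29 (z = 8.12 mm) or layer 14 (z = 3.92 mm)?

layer 29 (z = 8.12 mm)

Layer 29 (z = 8.12): the 29×18.5 cube contributes its full rectangle (area 536.50 mm²); the cube at (12.5, 14) is present — its section is the full 28×11 rectangle (area 308.00 mm²); the r=12 cylinder at (-4, 3.5) contributes a regular 12-gon of circumradius 12 (area = (12/2)·12.000²·sin(360°/12) = 432.00 mm²); Combining (union): the regions partially overlap — summed areas 1276.50 mm² minus the doubly-counted overlap 162.75 mm² gives 1113.75 mm² — area = 1113.75 mm². So its area = 1113.75 mm². Layer 14 (z = 3.92): the 29×18.5 cube contributes its full rectangle (area 536.50 mm²); the cube at (12.5, 14) is not intersected at this z (z outside [6.5, 15]); the r=12 cylinder at (-4, 3.5) contributes a regular 12-gon of circumradius 12 (area = (12/2)·12.000²·sin(360°/12) = 432.00 mm²); Combining (union): the regions partially overlap — summed areas 968.50 mm² minus the doubly-counted overlap 88.50 mm² gives 880.00 mm² — area = 880.00 mm². So its area = 880.00 mm². Layer 29 is larger (1113.75 vs 880.00 mm²).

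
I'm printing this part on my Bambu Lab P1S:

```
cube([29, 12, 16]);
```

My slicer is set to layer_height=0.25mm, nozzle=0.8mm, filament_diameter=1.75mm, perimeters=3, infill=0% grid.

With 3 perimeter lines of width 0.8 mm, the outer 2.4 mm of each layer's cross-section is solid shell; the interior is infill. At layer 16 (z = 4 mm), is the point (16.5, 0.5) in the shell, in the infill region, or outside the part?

At z = 4 mm: the cube (footprint 29×12) is included at this height. Overall, the cross-section is a single solid region. The nearest boundary edge runs (0.00, 0.00)→(29.00, 0.00); distance from the point to it = 0.50 mm. The point is inside the cross-section, 0.50 mm from the nearest boundary — within the 2.4 mm shell band (3 × 0.8).

shell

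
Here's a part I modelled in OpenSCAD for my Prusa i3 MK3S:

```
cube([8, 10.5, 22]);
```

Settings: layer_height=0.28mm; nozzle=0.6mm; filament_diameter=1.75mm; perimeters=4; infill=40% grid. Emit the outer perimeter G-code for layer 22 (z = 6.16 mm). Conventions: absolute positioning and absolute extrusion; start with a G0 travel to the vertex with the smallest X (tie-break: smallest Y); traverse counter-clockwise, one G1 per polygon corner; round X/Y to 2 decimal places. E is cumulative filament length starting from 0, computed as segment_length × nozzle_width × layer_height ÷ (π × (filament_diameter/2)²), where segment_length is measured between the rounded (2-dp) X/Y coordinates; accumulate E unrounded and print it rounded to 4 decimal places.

G0 X0.00 Y0.00 Z6.16
G1 X8.00 Y0.00 E0.5588
G1 X8.00 Y10.50 E1.2922
G1 X0.00 Y10.50 E1.8509
G1 X0.00 Y0.00 E2.5843

At z = 6.16 mm: the cube is present — its section is the full 8×10.5 rectangle. The outline is a single polygon with 4 vertices. Extrusion per mm of travel: 0.6 × 0.28 / (π × 0.875²) = 0.069846. Accumulating E over each segment gives final E = 2.5843.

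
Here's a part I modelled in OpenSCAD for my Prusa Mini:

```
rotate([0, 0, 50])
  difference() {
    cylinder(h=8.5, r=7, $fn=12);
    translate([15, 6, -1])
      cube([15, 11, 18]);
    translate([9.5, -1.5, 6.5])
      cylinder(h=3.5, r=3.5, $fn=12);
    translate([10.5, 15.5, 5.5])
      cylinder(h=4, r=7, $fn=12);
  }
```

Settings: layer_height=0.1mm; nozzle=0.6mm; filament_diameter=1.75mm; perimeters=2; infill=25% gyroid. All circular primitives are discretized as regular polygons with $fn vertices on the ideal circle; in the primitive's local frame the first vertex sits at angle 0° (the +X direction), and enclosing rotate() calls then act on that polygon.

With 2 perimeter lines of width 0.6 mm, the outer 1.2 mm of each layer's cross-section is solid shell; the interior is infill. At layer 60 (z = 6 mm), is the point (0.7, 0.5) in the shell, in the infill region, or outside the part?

At z = 6 mm: the r=7 cylinder gives a regular 12-gon of circumradius 7 (constant along its height); the cube at (15, 6) is present — its section is the full 15×11 rectangle; the cylinder at (9.5, -1.5) is not intersected at this z (z outside [6.5, 10]); the r=7 cylinder at (10.5, 15.5) gives a regular 12-gon of circumradius 7 (constant along its height); Subtracting the remaining from the first: starting from the r=7 cylinder, the 15×11 cube at (15, 6) misses the remaining region (no effect); the r=7 cylinder at (10.5, 15.5) misses the remaining region (no effect) — 1 connected region; (whole slice rotated 50° about Z — lengths, areas and connectivity unchanged). Overall, the cross-section is a single solid region. Undo the 50° rotation: the query point maps to (0.833, -0.215) in the un-rotated model frame. The nearest boundary edge runs (7.00, 0.00)→(6.06, -3.50); distance from the point to it = 5.90 mm. The point is inside the cross-section and 5.90 mm from the nearest boundary — more than the 1.2 mm shell width (2 × 0.6), so it's in the infill interior.

infill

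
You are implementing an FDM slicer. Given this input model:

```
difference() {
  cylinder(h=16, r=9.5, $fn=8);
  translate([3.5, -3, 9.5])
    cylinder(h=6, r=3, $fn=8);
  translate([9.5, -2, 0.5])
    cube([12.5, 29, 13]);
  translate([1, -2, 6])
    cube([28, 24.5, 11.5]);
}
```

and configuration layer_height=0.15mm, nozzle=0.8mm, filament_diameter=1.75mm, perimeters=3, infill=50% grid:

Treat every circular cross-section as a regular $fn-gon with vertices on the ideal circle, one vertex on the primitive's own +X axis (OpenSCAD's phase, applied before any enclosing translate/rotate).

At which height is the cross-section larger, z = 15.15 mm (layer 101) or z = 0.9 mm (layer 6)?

Layer 101 (z = 15.15): the cylinder: section is a regular 8-gon, circumradius r=9.5 (area = (8/2)·9.500²·sin(360°/8) = 255.27 mm²); the r=3 cylinder at (3.5, -3) contributes a regular 8-gon of circumradius 3 (area = (8/2)·3.000²·sin(360°/8) = 25.46 mm²); the cube at (9.5, -2) does not reach this height (z outside [0.5, 13.5]); the cube at (1, -2) (footprint 28×24.5) is included at this height (area 686.00 mm²); Taking the first minus the rest: starting from the r=9.5 cylinder (255.27 mm²), the r=3 cylinder at (3.5, -3) lies wholly inside it (removes its full 25.46 mm² and its 18.37 mm outline becomes a hole wall); the 28×24.5 cube at (1, -2) partially overlaps it — only the 63.56 mm² overlap (of its 686.00 mm²) is removed, clipping the outline — area = 166.25 mm². So its area = 166.25 mm². Layer 6 (z = 0.9): the r=9.5 cylinder contributes a regular 8-gon of circumradius 9.5 (area = (8/2)·9.500²·sin(360°/8) = 255.27 mm²); the cylinder at (3.5, -3) does not reach this height (z outside [9.5, 15.5]); the cube at (9.5, -2) is present — its section is the full 12.5×29 rectangle (area 362.50 mm²); the cube at (1, -2) is absent (z outside [6, 17.5]); Taking the first minus the rest: starting from the r=9.5 cylinder (255.27 mm²), the 12.5×29 cube at (9.5, -2) misses the remaining region (no effect) — area = 255.27 mm². So its area = 255.27 mm². Layer 6 is larger (255.27 vs 166.25 mm²).

layer 6 (z = 0.9 mm)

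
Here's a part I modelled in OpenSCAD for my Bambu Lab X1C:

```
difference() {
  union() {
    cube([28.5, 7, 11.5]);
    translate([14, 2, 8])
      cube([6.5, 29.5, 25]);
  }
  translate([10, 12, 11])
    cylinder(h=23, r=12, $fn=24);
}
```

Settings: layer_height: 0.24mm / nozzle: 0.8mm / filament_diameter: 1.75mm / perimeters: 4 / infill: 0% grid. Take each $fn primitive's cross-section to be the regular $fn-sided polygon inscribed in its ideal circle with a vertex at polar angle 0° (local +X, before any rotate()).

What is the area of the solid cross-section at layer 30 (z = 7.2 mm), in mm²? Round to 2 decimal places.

199.50 mm²

At z = 7.2 mm: the cube (footprint 28.5×7) is included at this height (area 199.50 mm²); the cube at (14, 2) does not reach this height (z outside [8, 33]); Combining (union): only the 28.5×7 cube is present, so the union is just that shape — area = 199.50 mm²; the cylinder at (10, 12) is not intersected at this z (z outside [11, 34]); Taking the first minus the rest: none of the subtracted shapes is present at this height, so the result so far is unchanged — area = 199.50 mm². Overall, the cross-section is a single solid region. Net area = 199.50 mm².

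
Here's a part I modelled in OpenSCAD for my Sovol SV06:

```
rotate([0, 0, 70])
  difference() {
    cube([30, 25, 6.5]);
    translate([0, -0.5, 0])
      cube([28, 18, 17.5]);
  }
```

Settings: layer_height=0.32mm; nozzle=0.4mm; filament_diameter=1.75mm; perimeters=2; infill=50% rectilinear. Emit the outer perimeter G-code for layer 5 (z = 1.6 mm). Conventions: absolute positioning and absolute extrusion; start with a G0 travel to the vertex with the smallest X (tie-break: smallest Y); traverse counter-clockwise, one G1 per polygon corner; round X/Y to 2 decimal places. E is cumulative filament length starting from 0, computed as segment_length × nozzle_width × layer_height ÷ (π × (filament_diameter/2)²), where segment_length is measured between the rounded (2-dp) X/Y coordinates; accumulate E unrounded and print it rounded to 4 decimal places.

G0 X-23.49 Y8.55 Z1.60
G1 X-16.44 Y5.99 E0.3991
G1 X-6.87 Y32.30 E1.8890
G1 X9.58 Y26.31 E2.8206
G1 X10.26 Y28.19 E2.9270
G1 X-13.23 Y36.74 E4.2573
G1 X-23.49 Y8.55 E5.8538

At z = 1.6 mm: the cube (footprint 30×25) is included at this height; the cube at (0, -0.5) (footprint 28×18) is included at this height; Subtracting the remaining from the first: starting from the 30×25 cube, the 28×18 cube at (0, -0.5) partially overlaps it — only the 490.00 mm² overlap (of its 504.00 mm²) is removed, clipping the outline — 1 connected region; (rotated 70° about Z; rotation is an isometry so areas/perimeters/island counts are preserved). The outline is a single polygon with 6 vertices. Extrusion per mm of travel: 0.4 × 0.32 / (π × 0.875²) = 0.053216. Accumulating E over each segment gives final E = 5.8538.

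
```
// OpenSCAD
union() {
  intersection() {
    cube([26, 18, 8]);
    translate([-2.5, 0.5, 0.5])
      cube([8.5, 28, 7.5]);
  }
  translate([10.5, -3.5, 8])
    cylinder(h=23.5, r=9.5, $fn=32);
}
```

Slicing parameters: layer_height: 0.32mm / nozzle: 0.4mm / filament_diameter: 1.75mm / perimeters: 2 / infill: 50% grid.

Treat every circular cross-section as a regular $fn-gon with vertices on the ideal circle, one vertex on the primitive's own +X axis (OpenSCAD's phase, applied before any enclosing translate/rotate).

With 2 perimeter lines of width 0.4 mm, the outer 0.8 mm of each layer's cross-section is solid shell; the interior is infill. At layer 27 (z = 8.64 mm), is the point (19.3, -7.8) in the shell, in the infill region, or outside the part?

outside

At z = 8.64 mm: the cube is not intersected at this z (z outside [0, 8]); the cube at (-2.5, 0.5) is not intersected at this z (z outside [0.5, 8]); Taking the intersection: at least one operand is absent at this height, so nothing remains; the r=9.5 cylinder at (10.5, -3.5) gives a regular 32-gon of circumradius 9.5 (constant along its height); Merging all regions: only the r=9.5 cylinder at (10.5, -3.5) is present, so the union is just that shape — 1 connected region. Overall, the cross-section is a single solid region. The nearest boundary edge runs (18.40, -8.78)→(19.28, -7.14); distance from the point to it = 0.33 mm. The point is not inside any of the regions above, so it lies outside the cross-section (0.33 mm from the nearest boundary).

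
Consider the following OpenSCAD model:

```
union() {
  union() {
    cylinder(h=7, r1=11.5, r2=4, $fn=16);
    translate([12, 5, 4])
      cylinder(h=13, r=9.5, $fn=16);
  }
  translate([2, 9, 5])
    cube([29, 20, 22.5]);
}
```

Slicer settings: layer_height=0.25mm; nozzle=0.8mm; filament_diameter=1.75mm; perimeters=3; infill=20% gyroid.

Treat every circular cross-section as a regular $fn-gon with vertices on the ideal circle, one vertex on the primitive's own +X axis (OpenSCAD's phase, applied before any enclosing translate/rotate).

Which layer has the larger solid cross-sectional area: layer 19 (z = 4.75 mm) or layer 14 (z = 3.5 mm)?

Layer 19 (z = 4.75): the cone: at t=0.679 of its height the radius interpolates to r₁+(r₂−r₁)t = 6.411, giving a regular 16-gon of that circumradius (area = (16/2)·6.411²·sin(360°/16) = 125.82 mm²); the r=9.5 cylinder at (12, 5) gives a regular 16-gon of circumradius 9.5 (constant along its height) (area = (16/2)·9.500²·sin(360°/16) = 276.30 mm²); Taking the union: the regions partially overlap — summed areas 402.12 mm² minus the doubly-counted overlap 15.87 mm² gives 386.25 mm² — area = 386.25 mm²; the cube at (2, 9) does not reach this height (z outside [5, 27.5]); Combining (union): only that combined region is present, so the union is just that shape — area = 386.25 mm². So its area = 386.25 mm². Layer 14 (z = 3.5): the cone: at t=0.500 of its height the radius interpolates to r₁+(r₂−r₁)t = 7.750, giving a regular 16-gon of that circumradius (area = (16/2)·7.750²·sin(360°/16) = 183.88 mm²); the cylinder at (12, 5) is not intersected at this z (z outside [4, 17]); Taking the union: only the cone is present, so the union is just that shape — area = 183.88 mm²; the cube at (2, 9) is not intersected at this z (z outside [5, 27.5]); Taking the union: only that combined region is present, so the union is just that shape — area = 183.88 mm². So its area = 183.88 mm². Layer 19 is larger (386.25 vs 183.88 mm²).

layer 19 (z = 4.75 mm)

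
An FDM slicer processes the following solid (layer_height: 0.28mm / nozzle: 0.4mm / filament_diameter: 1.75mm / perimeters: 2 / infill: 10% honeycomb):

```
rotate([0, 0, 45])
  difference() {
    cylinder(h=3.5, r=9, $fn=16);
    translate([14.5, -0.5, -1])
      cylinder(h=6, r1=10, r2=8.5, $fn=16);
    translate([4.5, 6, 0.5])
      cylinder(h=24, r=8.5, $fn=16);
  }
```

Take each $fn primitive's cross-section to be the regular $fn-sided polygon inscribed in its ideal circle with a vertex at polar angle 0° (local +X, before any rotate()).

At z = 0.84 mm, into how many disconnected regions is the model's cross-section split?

At z = 0.84 mm: the r=9 cylinder gives a regular 16-gon of circumradius 9 (constant along its height); the cone at (14.5, -0.5): at t=0.307 of its height the radius interpolates to r₁+(r₂−r₁)t = 9.540, giving a regular 16-gon of that circumradius; the r=8.5 cylinder at (4.5, 6) contributes a regular 16-gon of circumradius 8.5; After the difference (first − rest): starting from the r=9 cylinder, the cone at (14.5, -0.5) partially overlaps it — only the 28.73 mm² overlap (of its 278.63 mm²) is removed, clipping the outline; the r=8.5 cylinder at (4.5, 6) partially overlaps it — only the 88.29 mm² overlap (of its 221.19 mm²) is removed, clipping the outline — 1 connected region; (whole slice rotated 45° about Z — lengths, areas and connectivity unchanged). The result has 1 disconnected region.

1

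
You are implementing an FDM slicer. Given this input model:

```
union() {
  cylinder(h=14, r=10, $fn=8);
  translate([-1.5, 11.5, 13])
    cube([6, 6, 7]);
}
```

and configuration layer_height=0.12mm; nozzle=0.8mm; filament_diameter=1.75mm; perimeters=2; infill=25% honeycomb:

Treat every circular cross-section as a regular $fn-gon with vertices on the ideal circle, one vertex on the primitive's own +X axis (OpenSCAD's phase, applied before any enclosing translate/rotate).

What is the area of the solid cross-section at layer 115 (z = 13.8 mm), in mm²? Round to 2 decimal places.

318.84 mm²

At z = 13.8 mm: the r=10 cylinder contributes a regular 8-gon of circumradius 10 (area = (8/2)·10.000²·sin(360°/8) = 282.84 mm²); the 6×6 cube at (-1.5, 11.5) contributes its full rectangle (area 36.00 mm²); Combining (union): the 2 present regions are separate (no shared area or edge), so areas and boundary lengths simply add and each stays a separate island — area = 318.84 mm². Overall, the cross-section has 2 separate islands. Net area = 318.84 mm².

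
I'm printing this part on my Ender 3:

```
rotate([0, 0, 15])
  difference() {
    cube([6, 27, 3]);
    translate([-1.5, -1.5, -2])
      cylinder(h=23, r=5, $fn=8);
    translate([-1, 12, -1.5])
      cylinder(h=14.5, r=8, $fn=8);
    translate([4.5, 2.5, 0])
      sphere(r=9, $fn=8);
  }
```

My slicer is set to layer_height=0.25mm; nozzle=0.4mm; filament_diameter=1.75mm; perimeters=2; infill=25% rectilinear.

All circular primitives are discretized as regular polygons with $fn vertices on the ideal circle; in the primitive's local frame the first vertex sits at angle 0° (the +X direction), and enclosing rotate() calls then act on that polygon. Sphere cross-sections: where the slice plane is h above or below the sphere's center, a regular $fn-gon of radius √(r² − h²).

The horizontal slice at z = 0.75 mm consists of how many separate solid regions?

At z = 0.75 mm: the cube is present — its section is the full 6×27 rectangle; the cylinder at (-1.5, -1.5): section is a regular 8-gon, circumradius r=5; the r=8 cylinder at (-1, 12) gives a regular 8-gon of circumradius 8 (constant along its height); the r=9 sphere at (4.5, 2.5) contributes a regular 8-gon of circumradius √(9²−0.75²) = 8.969; Subtracting the remaining from the first: starting from the 6×27 cube, the r=5 cylinder at (-1.5, -1.5) partially overlaps it — only the 5.86 mm² overlap (of its 70.71 mm²) is removed, clipping the outline; the r=8 cylinder at (-1, 12) partially overlaps it — only the 72.51 mm² overlap (of its 181.02 mm²) is removed, clipping the outline; the r=9 sphere at (4.5, 2.5) partially overlaps it — only the 29.89 mm² overlap (of its 227.51 mm²) is removed, clipping the outline — 1 connected region; (whole slice rotated 15° about Z — lengths, areas and connectivity unchanged). The result has 1 disconnected region.

1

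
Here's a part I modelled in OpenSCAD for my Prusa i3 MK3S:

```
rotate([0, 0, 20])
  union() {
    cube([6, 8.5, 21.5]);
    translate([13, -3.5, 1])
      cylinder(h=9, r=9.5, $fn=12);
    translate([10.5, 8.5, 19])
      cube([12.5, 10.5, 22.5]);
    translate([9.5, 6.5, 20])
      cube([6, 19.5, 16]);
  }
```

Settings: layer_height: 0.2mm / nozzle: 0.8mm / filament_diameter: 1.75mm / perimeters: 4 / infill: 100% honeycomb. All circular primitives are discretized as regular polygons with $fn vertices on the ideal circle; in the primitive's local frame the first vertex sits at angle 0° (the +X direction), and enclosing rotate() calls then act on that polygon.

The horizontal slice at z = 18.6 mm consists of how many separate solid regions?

At z = 18.6 mm: the cube (footprint 6×8.5) is included at this height; the cylinder at (13, -3.5) does not reach this height (z outside [1, 10]); the cube at (10.5, 8.5) does not reach this height (z outside [19, 41.5]); the cube at (9.5, 6.5) is absent (z outside [20, 36]); Combining (union): only the 6×8.5 cube is present, so the union is just that shape — 1 connected region; (whole slice rotated 20° about Z — lengths, areas and connectivity unchanged). The result has 1 disconnected region.

1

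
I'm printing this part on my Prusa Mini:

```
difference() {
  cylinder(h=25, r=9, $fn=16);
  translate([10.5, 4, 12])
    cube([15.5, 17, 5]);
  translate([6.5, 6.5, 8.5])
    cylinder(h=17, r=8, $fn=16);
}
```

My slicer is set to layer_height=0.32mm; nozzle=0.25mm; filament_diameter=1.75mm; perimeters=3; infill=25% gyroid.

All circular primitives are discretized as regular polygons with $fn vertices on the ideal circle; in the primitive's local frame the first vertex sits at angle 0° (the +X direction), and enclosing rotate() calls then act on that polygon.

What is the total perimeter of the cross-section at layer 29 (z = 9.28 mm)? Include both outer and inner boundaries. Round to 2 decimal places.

At z = 9.28 mm: the r=9 cylinder contributes a regular 16-gon of circumradius 9 (perimeter = 2·16·9.000·sin(180°/16) = 56.19 mm); the cube at (10.5, 4) is not intersected at this z (z outside [12, 17]); the r=8 cylinder at (6.5, 6.5) gives a regular 16-gon of circumradius 8 (constant along its height) (perimeter = 2·16·8.000·sin(180°/16) = 49.94 mm); After the difference (first − rest): starting from the r=9 cylinder, the r=8 cylinder at (6.5, 6.5) partially overlaps it — only the 74.78 mm² overlap (of its 195.93 mm²) is removed, clipping the outline — boundary = 57.17 mm. Overall, the cross-section is a single solid region. Total boundary length (outer) = 57.17 mm.

57.17 mm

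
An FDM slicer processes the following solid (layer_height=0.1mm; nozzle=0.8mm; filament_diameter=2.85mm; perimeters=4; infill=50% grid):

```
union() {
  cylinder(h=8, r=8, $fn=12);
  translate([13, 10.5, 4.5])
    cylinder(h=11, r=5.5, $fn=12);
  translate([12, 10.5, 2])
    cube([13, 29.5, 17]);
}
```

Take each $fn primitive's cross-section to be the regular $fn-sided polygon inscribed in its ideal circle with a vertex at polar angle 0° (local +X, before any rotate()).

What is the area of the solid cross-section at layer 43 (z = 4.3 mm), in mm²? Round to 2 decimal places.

575.50 mm²

At z = 4.3 mm: the r=8 cylinder contributes a regular 12-gon of circumradius 8 (area = (12/2)·8.000²·sin(360°/12) = 192.00 mm²); the cylinder at (13, 10.5) is not intersected at this z (z outside [4.5, 15.5]); the 13×29.5 cube at (12, 10.5) contributes its full rectangle (area 383.50 mm²); Merging all regions: the 2 present regions are separate (no shared area or edge), so areas and boundary lengths simply add and each stays a separate island — area = 575.50 mm². Overall, the cross-section has 2 separate islands. Net area = 575.50 mm².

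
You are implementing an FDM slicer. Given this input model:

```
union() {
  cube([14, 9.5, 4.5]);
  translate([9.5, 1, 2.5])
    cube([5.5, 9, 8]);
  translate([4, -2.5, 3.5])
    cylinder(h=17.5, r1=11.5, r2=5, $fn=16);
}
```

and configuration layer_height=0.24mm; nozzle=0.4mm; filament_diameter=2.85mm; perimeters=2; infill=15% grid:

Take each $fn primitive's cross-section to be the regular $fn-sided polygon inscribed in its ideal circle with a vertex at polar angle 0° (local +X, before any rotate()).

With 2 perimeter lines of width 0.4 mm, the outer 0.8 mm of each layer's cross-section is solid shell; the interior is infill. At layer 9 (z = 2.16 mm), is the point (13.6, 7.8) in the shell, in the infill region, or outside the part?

At z = 2.16 mm: the cube is present — its section is the full 14×9.5 rectangle; the cube at (9.5, 1) does not reach this height (z outside [2.5, 10.5]); the cone at (4, -2.5) is absent (z outside [3.5, 21]); Taking the union: only the 14×9.5 cube is present, so the union is just that shape — 1 connected region. Overall, the cross-section is a single solid region. The nearest boundary edge runs (14.00, 0.00)→(14.00, 9.50); distance from the point to it = 0.40 mm. The point is inside the cross-section, 0.40 mm from the nearest boundary — within the 0.8 mm shell band (2 × 0.4).

shell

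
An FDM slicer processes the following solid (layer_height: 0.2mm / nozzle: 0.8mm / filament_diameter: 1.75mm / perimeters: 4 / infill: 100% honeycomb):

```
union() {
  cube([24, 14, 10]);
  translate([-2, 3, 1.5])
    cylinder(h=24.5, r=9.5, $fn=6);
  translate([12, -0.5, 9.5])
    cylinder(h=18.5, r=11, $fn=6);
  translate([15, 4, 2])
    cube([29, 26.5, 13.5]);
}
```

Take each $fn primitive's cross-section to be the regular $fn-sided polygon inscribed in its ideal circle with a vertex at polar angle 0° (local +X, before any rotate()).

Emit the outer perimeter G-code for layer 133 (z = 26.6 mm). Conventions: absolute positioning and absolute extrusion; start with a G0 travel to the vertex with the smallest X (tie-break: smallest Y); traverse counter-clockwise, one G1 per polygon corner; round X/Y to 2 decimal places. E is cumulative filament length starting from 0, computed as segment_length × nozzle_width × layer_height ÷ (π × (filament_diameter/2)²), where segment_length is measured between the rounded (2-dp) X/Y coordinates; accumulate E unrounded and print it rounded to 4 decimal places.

G0 X1.00 Y-0.50 Z26.60
G1 X6.50 Y-10.03 E0.7319
G1 X17.50 Y-10.03 E1.4637
G1 X23.00 Y-0.50 E2.1956
G1 X17.50 Y9.03 E2.9275
G1 X6.50 Y9.03 E3.6593
G1 X1.00 Y-0.50 E4.3912

At z = 26.6 mm: the cube does not reach this height (z outside [0, 10]); the cylinder at (-2, 3) does not reach this height (z outside [1.5, 26]); the cylinder at (12, -0.5): section is a regular 6-gon, circumradius r=11; the cube at (15, 4) does not reach this height (z outside [2, 15.5]); Merging all regions: only the r=11 cylinder at (12, -0.5) is present, so the union is just that shape — 1 connected region. The outline is a single polygon with 6 vertices. Extrusion per mm of travel: 0.8 × 0.2 / (π × 0.875²) = 0.066520. Accumulating E over each segment gives final E = 4.3912.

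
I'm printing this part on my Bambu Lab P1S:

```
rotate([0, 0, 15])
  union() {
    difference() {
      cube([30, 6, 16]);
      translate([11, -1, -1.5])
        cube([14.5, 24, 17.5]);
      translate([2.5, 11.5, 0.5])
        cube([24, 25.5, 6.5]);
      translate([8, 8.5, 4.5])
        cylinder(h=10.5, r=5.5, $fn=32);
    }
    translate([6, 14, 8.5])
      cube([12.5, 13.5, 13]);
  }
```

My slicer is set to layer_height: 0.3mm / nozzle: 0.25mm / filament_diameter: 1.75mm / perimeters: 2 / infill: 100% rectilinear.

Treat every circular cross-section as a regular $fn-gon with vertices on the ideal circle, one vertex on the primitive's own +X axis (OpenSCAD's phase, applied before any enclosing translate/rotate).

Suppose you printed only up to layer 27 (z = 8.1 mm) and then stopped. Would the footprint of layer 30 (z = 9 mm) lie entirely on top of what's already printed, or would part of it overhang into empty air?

Compare the two slices. At z = 8.1: the 30×6 cube contributes its full rectangle (area 180.00 mm²); the cube at (11, -1) is present — its section is the full 14.5×24 rectangle (area 348.00 mm²); the cube at (2.5, 11.5) does not reach this height (z outside [0.5, 7]); the cylinder at (8, 8.5): section is a regular 32-gon, circumradius r=5.5 (area = (32/2)·5.500²·sin(360°/32) = 94.42 mm²); After the difference (first − rest): starting from the 30×6 cube (180.00 mm²), the 14.5×24 cube at (11, -1) partially overlaps it — only the 87.00 mm² overlap (of its 348.00 mm²) is removed, clipping the outline; the r=5.5 cylinder at (8, 8.5) partially overlaps it — only the 18.47 mm² overlap (of its 94.42 mm²) is removed, clipping the outline — area = 74.53 mm²; the cube at (6, 14) is absent (z outside [8.5, 21.5]); Merging all regions: only the result so far is present, so the union is just that shape — area = 74.53 mm²; (whole slice rotated 15° about Z — lengths, areas and connectivity unchanged). At z = 9: the cube is present — its section is the full 30×6 rectangle (area 180.00 mm²); the 14.5×24 cube at (11, -1) contributes its full rectangle (area 348.00 mm²); the cube at (2.5, 11.5) is absent (z outside [0.5, 7]); the r=5.5 cylinder at (8, 8.5) contributes a regular 32-gon of circumradius 5.5 (area = (32/2)·5.500²·sin(360°/32) = 94.42 mm²); Taking the first minus the rest: starting from the 30×6 cube (180.00 mm²), the 14.5×24 cube at (11, -1) partially overlaps it — only the 87.00 mm² overlap (of its 348.00 mm²) is removed, clipping the outline; the r=5.5 cylinder at (8, 8.5) partially overlaps it — only the 18.47 mm² overlap (of its 94.42 mm²) is removed, clipping the outline — area = 74.53 mm²; the cube at (6, 14) (footprint 12.5×13.5) is included at this height (area 168.75 mm²); Taking the union: the 2 present regions are separate (no shared area or edge), so areas and boundary lengths simply add and each stays a separate island — area = 243.28 mm²; (whole slice rotated 15° about Z — lengths, areas and connectivity unchanged). Checking containment: at z = 9 the cross-section extends beyond the z = 8.1 cross-section by about 168.75 mm².

part overhangs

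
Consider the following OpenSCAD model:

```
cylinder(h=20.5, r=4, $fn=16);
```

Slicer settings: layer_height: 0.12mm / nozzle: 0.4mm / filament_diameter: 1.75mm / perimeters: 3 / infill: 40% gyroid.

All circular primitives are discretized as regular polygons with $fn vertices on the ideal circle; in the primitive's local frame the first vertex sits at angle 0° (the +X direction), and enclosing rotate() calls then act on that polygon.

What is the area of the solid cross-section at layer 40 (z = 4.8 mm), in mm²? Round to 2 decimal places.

At z = 4.8 mm: the cylinder: section is a regular 16-gon, circumradius r=4 (area = (16/2)·4.000²·sin(360°/16) = 48.98 mm²). Overall, the cross-section is a single solid region. Net area = 48.98 mm².

48.98 mm²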